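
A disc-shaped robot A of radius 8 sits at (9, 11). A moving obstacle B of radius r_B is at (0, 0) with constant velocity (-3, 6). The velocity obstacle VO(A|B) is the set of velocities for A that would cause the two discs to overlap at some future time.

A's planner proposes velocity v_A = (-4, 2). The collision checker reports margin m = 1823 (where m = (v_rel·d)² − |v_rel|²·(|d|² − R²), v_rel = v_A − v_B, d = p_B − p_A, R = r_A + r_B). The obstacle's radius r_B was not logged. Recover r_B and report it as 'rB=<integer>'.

m = 1823
d = (-9, -11);  v_rel = (-1, -4),  |v_rel|² = 17
v_rel×d = (-1)·(-11) − (-4)·(-9) = -25
since m = R²·17 − (-25)²:  R² = (625 + 1823) / 17 = 144
R = √144 = 12  ⇒  r_B = 12 − 8 = 4

rB=4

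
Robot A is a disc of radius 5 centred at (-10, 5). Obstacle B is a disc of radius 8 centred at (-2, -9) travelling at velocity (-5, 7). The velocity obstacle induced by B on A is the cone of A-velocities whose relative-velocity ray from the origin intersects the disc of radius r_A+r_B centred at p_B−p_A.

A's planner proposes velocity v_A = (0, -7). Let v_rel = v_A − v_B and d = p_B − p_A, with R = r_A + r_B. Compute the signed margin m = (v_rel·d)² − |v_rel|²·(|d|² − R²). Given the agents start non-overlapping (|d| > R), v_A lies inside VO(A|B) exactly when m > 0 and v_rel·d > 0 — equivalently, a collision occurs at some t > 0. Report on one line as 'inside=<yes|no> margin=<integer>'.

d = (8, -14),  |d|² = 260;  R = 5+8 = 13,  c = 260−13² = 91
v_rel = (5, -14),  |v_rel|² = 221;  v_rel·d = (5)·(8) + (-14)·(-14) = 236
221·t² − 472·t + 91 = 0  ⇒  m = 236² − 221·91 = 35585
m = 35585 > 0,  v_rel·d = 236 > 0  ⇒  inside

inside=yes margin=35585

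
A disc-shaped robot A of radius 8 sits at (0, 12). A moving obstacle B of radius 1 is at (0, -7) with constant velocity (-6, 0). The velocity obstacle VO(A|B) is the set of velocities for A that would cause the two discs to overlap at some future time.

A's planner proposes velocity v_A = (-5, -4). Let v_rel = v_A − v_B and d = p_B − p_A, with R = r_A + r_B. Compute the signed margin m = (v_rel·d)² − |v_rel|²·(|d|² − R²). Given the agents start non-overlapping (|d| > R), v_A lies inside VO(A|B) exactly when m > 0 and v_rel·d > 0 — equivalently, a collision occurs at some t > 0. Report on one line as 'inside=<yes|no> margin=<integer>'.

d = (0, -19),  |d|² = 361;  R = 8+1 = 9,  c = 361−9² = 280
v_rel = (1, -4),  |v_rel|² = 17;  v_rel·d = (1)·(0) + (-4)·(-19) = 76
17·t² − 152·t + 280 = 0  ⇒  m = 76² − 17·280 = 1016
m = 1016 > 0,  v_rel·d = 76 > 0  ⇒  inside

inside=yes margin=1016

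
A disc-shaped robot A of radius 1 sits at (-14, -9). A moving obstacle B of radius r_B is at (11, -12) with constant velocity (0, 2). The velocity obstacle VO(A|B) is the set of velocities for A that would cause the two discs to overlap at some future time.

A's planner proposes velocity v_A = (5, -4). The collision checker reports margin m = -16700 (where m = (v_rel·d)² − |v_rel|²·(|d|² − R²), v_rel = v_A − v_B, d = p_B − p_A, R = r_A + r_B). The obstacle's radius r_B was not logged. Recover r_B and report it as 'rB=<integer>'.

m = -16700
d = (25, -3);  v_rel = (5, -6),  |v_rel|² = 61
v_rel×d = (5)·(-3) − (-6)·(25) = 135
since m = R²·61 − 135²:  R² = (18225 + -16700) / 61 = 25
R = √25 = 5  ⇒  r_B = 5 − 1 = 4

rB=4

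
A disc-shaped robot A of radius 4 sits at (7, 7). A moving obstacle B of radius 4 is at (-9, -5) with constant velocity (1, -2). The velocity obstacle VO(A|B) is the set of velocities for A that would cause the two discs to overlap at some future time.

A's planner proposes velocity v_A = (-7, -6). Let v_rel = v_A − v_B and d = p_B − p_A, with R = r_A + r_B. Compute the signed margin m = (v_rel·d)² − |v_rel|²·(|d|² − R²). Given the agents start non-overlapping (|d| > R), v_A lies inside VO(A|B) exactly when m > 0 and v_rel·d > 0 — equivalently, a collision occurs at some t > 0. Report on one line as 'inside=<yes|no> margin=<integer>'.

d = (-16, -12),  |d|² = 400;  R = 4+4 = 8,  c = 400−8² = 336
v_rel = (-8, -4),  |v_rel|² = 80;  v_rel·d = (-8)·(-16) + (-4)·(-12) = 176
80·t² − 352·t + 336 = 0  ⇒  m = 176² − 80·336 = 4096
m = 4096 > 0,  v_rel·d = 176 > 0  ⇒  inside

inside=yes margin=4096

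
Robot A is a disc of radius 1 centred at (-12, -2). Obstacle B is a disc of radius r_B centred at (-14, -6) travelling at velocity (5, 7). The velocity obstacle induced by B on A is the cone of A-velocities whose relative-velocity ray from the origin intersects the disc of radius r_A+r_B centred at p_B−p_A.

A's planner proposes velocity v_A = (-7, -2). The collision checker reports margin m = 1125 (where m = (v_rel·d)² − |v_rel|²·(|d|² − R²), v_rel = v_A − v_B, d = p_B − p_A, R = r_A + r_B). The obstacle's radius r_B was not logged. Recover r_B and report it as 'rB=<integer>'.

m = 1125
d = (-2, -4);  v_rel = (-12, -9),  |v_rel|² = 225
v_rel×d = (-12)·(-4) − (-9)·(-2) = 30
since m = R²·225 − 30²:  R² = (900 + 1125) / 225 = 9
R = √9 = 3  ⇒  r_B = 3 − 1 = 2

rB=2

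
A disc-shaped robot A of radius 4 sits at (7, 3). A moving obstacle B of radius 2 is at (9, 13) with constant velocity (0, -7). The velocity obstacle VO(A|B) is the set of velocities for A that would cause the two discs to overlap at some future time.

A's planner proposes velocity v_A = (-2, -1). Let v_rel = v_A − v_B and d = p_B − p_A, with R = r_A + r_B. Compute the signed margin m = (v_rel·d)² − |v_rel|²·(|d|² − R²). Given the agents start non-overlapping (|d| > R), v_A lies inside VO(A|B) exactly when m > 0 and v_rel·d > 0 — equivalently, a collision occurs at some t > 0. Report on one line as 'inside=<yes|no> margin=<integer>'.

d = (2, 10),  |d|² = 104;  R = 4+2 = 6,  c = 104−6² = 68
v_rel = (-2, 6),  |v_rel|² = 40;  v_rel·d = (-2)·(2) + (6)·(10) = 56
40·t² − 112·t + 68 = 0  ⇒  m = 56² − 40·68 = 416
m = 416 > 0,  v_rel·d = 56 > 0  ⇒  inside

inside=yes margin=416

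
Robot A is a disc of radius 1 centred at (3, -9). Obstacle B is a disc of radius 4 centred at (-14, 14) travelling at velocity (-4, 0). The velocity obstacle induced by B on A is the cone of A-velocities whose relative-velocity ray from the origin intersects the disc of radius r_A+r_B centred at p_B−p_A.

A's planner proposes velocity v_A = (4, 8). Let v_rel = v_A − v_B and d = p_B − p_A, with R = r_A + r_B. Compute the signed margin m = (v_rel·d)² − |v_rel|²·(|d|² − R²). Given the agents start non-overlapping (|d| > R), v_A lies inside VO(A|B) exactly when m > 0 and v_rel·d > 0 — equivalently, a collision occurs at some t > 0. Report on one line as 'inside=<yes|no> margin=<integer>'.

d = (-17, 23),  |d|² = 818;  R = 1+4 = 5,  c = 818−5² = 793
v_rel = (8, 8),  |v_rel|² = 128;  v_rel·d = (8)·(-17) + (8)·(23) = 48
128·t² − 96·t + 793 = 0  ⇒  m = 48² − 128·793 = -99200
m = -99200 < 0,  v_rel·d = 48 > 0  ⇒  outside

inside=no margin=-99200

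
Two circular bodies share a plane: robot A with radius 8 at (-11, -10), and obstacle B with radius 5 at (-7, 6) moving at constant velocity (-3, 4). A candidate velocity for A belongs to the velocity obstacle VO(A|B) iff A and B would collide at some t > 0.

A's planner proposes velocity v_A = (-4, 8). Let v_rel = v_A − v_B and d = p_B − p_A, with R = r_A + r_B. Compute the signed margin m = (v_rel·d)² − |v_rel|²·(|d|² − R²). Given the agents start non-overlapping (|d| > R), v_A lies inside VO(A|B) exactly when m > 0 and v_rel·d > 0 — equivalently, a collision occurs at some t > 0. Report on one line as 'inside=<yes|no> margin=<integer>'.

d = (4, 16),  |d|² = 272;  R = 8+5 = 13,  c = 272−13² = 103
v_rel = (-1, 4),  |v_rel|² = 17;  v_rel·d = (-1)·(4) + (4)·(16) = 60
17·t² − 120·t + 103 = 0  ⇒  m = 60² − 17·103 = 1849
m = 1849 > 0,  v_rel·d = 60 > 0  ⇒  inside

inside=yes margin=1849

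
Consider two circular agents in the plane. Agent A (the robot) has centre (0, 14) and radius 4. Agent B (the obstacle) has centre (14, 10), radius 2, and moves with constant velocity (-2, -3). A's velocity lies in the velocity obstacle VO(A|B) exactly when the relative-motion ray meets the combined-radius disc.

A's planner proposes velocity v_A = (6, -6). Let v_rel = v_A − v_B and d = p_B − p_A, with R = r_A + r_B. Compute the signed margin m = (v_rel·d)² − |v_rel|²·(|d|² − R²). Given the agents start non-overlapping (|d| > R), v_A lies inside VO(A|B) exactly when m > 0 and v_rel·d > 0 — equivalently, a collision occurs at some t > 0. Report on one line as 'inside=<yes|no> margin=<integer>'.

d = (14, -4),  |d|² = 212;  R = 4+2 = 6,  c = 212−6² = 176
v_rel = (8, -3),  |v_rel|² = 73;  v_rel·d = (8)·(14) + (-3)·(-4) = 124
73·t² − 248·t + 176 = 0  ⇒  m = 124² − 73·176 = 2528
m = 2528 > 0,  v_rel·d = 124 > 0  ⇒  inside

inside=yes margin=2528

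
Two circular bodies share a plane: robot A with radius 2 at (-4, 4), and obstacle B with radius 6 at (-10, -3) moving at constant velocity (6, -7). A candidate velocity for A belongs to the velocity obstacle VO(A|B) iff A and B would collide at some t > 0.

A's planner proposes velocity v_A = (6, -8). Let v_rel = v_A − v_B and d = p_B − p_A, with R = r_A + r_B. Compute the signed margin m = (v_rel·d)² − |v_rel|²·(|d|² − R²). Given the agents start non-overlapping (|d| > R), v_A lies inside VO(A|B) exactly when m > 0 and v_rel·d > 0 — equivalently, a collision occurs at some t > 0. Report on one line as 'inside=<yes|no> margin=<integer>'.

d = (-6, -7),  |d|² = 85;  R = 2+6 = 8,  c = 85−8² = 21
v_rel = (0, -1),  |v_rel|² = 1;  v_rel·d = (0)·(-6) + (-1)·(-7) = 7
1·t² − 14·t + 21 = 0  ⇒  m = 7² − 1·21 = 28
m = 28 > 0,  v_rel·d = 7 > 0  ⇒  inside

inside=yes margin=28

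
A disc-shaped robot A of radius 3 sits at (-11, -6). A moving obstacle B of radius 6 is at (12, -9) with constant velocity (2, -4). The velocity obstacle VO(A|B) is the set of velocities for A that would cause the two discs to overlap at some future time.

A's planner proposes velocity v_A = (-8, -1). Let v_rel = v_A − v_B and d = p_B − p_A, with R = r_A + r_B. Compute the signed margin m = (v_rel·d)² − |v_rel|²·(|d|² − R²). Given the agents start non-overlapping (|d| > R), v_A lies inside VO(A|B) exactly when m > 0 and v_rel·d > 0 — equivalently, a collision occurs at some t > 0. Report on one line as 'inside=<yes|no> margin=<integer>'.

d = (23, -3),  |d|² = 538;  R = 3+6 = 9,  c = 538−9² = 457
v_rel = (-10, 3),  |v_rel|² = 109;  v_rel·d = (-10)·(23) + (3)·(-3) = -239
109·t² + 478·t + 457 = 0  ⇒  m = (-239)² − 109·457 = 7308
m = 7308 > 0,  v_rel·d = -239 < 0  ⇒  outside

inside=no margin=7308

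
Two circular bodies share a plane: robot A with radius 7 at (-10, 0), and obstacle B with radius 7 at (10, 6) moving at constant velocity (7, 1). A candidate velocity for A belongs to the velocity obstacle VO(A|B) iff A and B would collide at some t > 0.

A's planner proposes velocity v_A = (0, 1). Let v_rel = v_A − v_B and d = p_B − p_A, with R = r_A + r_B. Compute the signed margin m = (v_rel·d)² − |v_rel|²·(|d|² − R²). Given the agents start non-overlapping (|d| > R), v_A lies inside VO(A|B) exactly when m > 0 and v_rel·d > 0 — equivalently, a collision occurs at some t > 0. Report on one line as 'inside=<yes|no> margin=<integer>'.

d = (20, 6),  |d|² = 436;  R = 7+7 = 14,  c = 436−14² = 240
v_rel = (-7, 0),  |v_rel|² = 49;  v_rel·d = (-7)·(20) + (0)·(6) = -140
49·t² + 280·t + 240 = 0  ⇒  m = (-140)² − 49·240 = 7840
m = 7840 > 0,  v_rel·d = -140 < 0  ⇒  outside

inside=no margin=7840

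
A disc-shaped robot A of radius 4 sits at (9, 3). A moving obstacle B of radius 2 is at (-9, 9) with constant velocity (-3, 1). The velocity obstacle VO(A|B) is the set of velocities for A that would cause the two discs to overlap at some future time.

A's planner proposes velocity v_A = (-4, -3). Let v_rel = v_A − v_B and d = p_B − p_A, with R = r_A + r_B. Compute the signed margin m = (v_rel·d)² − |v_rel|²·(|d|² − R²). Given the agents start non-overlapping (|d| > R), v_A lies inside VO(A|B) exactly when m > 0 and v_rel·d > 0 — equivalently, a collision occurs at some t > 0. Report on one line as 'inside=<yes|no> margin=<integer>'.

d = (-18, 6),  |d|² = 360;  R = 4+2 = 6,  c = 360−6² = 324
v_rel = (-1, -4),  |v_rel|² = 17;  v_rel·d = (-1)·(-18) + (-4)·(6) = -6
17·t² + 12·t + 324 = 0  ⇒  m = (-6)² − 17·324 = -5472
m = -5472 < 0,  v_rel·d = -6 < 0  ⇒  outside

inside=no margin=-5472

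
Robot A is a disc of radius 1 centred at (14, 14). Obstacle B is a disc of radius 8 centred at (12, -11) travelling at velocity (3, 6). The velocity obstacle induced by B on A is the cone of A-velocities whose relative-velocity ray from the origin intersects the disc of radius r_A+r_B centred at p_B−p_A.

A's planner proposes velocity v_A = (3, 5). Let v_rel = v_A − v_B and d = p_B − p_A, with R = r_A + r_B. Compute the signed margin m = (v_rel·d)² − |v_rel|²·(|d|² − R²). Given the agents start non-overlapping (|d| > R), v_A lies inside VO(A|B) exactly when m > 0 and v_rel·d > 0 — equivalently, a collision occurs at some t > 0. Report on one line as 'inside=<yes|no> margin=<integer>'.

d = (-2, -25),  |d|² = 629;  R = 1+8 = 9,  c = 629−9² = 548
v_rel = (0, -1),  |v_rel|² = 1;  v_rel·d = (0)·(-2) + (-1)·(-25) = 25
1·t² − 50·t + 548 = 0  ⇒  m = 25² − 1·548 = 77
m = 77 > 0,  v_rel·d = 25 > 0  ⇒  inside

inside=yes margin=77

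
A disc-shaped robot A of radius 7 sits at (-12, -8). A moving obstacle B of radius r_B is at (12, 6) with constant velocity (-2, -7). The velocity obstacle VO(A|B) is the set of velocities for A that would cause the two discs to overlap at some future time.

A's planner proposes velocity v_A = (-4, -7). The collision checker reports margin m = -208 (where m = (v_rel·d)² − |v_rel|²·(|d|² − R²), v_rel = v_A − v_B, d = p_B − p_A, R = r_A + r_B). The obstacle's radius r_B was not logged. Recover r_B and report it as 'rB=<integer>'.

m = -208
d = (24, 14);  v_rel = (-2, 0),  |v_rel|² = 4
v_rel×d = (-2)·(14) − (0)·(24) = -28
since m = R²·4 − (-28)²:  R² = (784 + -208) / 4 = 144
R = √144 = 12  ⇒  r_B = 12 − 7 = 5

rB=5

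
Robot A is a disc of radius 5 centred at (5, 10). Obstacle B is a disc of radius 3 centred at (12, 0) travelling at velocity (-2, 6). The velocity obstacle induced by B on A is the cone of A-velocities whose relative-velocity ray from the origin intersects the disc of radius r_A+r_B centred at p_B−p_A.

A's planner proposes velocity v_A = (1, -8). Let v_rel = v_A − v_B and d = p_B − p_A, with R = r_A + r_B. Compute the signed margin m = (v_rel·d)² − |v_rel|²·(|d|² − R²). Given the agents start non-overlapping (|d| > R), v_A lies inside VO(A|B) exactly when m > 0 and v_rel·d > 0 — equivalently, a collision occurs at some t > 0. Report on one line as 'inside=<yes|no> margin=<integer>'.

d = (7, -10),  |d|² = 149;  R = 5+3 = 8,  c = 149−8² = 85
v_rel = (3, -14),  |v_rel|² = 205;  v_rel·d = (3)·(7) + (-14)·(-10) = 161
205·t² − 322·t + 85 = 0  ⇒  m = 161² − 205·85 = 8496
m = 8496 > 0,  v_rel·d = 161 > 0  ⇒  inside

inside=yes margin=8496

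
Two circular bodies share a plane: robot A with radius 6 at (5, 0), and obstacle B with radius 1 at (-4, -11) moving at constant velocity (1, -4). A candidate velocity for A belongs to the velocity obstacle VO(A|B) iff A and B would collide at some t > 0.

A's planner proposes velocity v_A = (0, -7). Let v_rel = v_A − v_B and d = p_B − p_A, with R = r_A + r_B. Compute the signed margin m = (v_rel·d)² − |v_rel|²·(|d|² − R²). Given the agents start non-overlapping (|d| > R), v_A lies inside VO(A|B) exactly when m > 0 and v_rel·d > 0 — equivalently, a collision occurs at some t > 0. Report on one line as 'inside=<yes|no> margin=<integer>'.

d = (-9, -11),  |d|² = 202;  R = 6+1 = 7,  c = 202−7² = 153
v_rel = (-1, -3),  |v_rel|² = 10;  v_rel·d = (-1)·(-9) + (-3)·(-11) = 42
10·t² − 84·t + 153 = 0  ⇒  m = 42² − 10·153 = 234
m = 234 > 0,  v_rel·d = 42 > 0  ⇒  inside

inside=yes margin=234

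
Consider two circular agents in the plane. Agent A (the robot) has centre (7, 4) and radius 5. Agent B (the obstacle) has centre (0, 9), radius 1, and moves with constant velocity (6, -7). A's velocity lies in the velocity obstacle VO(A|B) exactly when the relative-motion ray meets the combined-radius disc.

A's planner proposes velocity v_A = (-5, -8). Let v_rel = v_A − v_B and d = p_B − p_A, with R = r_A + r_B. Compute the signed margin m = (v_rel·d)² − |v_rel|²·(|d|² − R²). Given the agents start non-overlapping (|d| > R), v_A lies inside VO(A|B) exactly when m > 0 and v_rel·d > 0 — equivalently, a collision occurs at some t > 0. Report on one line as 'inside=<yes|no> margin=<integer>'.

d = (-7, 5),  |d|² = 74;  R = 5+1 = 6,  c = 74−6² = 38
v_rel = (-11, -1),  |v_rel|² = 122;  v_rel·d = (-11)·(-7) + (-1)·(5) = 72
122·t² − 144·t + 38 = 0  ⇒  m = 72² − 122·38 = 548
m = 548 > 0,  v_rel·d = 72 > 0  ⇒  inside

inside=yes margin=548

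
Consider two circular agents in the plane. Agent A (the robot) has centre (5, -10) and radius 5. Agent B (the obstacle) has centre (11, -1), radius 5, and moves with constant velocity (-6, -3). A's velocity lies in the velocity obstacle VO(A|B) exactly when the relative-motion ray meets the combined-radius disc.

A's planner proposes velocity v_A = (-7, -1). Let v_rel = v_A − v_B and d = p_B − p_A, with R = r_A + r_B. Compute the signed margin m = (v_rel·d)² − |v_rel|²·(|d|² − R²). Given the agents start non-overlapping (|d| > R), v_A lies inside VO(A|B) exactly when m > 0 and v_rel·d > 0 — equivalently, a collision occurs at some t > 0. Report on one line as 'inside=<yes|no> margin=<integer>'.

d = (6, 9),  |d|² = 117;  R = 5+5 = 10,  c = 117−10² = 17
v_rel = (-1, 2),  |v_rel|² = 5;  v_rel·d = (-1)·(6) + (2)·(9) = 12
5·t² − 24·t + 17 = 0  ⇒  m = 12² − 5·17 = 59
m = 59 > 0,  v_rel·d = 12 > 0  ⇒  inside

inside=yes margin=59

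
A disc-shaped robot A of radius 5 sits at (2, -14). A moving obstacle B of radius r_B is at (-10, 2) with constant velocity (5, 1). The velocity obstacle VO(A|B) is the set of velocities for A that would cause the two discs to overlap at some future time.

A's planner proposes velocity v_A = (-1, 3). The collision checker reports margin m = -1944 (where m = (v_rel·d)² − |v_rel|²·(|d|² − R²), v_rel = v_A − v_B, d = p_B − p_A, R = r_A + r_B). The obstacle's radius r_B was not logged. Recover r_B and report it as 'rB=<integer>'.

m = -1944
d = (-12, 16);  v_rel = (-6, 2),  |v_rel|² = 40
v_rel×d = (-6)·(16) − (2)·(-12) = -72
since m = R²·40 − (-72)²:  R² = (5184 + -1944) / 40 = 81
R = √81 = 9  ⇒  r_B = 9 − 5 = 4

rB=4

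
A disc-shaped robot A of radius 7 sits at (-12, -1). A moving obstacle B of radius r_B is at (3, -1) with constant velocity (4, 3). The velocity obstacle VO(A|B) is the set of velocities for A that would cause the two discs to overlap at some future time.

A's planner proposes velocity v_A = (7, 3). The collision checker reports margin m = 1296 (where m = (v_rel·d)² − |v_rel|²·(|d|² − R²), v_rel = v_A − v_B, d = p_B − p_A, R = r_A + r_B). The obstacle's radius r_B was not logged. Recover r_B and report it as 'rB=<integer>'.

m = 1296
d = (15, 0);  v_rel = (3, 0),  |v_rel|² = 9
v_rel×d = (3)·(0) − (0)·(15) = 0
since m = R²·9 − 0²:  R² = (0 + 1296) / 9 = 144
R = √144 = 12  ⇒  r_B = 12 − 7 = 5

rB=5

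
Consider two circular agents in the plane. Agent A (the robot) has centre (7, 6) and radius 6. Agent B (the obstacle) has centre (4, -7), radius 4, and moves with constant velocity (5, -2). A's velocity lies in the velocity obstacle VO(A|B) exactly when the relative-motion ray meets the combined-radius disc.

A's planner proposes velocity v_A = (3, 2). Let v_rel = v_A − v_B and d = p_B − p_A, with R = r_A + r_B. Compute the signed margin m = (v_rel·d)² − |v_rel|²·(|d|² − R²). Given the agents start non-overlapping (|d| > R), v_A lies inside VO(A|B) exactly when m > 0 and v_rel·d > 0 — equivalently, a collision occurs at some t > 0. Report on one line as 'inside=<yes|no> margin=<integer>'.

d = (-3, -13),  |d|² = 178;  R = 6+4 = 10,  c = 178−10² = 78
v_rel = (-2, 4),  |v_rel|² = 20;  v_rel·d = (-2)·(-3) + (4)·(-13) = -46
20·t² + 92·t + 78 = 0  ⇒  m = (-46)² − 20·78 = 556
m = 556 > 0,  v_rel·d = -46 < 0  ⇒  outside

inside=no margin=556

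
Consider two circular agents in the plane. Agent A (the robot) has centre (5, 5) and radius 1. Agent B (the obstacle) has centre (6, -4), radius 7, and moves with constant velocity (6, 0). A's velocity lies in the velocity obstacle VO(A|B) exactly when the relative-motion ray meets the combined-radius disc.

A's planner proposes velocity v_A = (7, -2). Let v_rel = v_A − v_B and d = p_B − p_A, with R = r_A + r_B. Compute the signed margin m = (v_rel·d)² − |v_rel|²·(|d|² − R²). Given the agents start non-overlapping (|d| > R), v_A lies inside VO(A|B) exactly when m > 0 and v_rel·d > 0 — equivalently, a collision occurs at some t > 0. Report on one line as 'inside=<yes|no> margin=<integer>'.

d = (1, -9),  |d|² = 82;  R = 1+7 = 8,  c = 82−8² = 18
v_rel = (1, -2),  |v_rel|² = 5;  v_rel·d = (1)·(1) + (-2)·(-9) = 19
5·t² − 38·t + 18 = 0  ⇒  m = 19² − 5·18 = 271
m = 271 > 0,  v_rel·d = 19 > 0  ⇒  inside

inside=yes margin=271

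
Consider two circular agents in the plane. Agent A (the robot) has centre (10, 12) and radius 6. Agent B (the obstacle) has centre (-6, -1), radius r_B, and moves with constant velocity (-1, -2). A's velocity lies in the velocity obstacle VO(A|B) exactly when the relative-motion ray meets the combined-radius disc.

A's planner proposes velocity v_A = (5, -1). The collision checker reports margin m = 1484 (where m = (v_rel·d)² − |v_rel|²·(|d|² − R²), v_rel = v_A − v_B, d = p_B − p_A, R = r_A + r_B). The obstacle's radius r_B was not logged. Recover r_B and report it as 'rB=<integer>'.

m = 1484
d = (-16, -13);  v_rel = (6, 1),  |v_rel|² = 37
v_rel×d = (6)·(-13) − (1)·(-16) = -62
since m = R²·37 − (-62)²:  R² = (3844 + 1484) / 37 = 144
R = √144 = 12  ⇒  r_B = 12 − 6 = 6

rB=6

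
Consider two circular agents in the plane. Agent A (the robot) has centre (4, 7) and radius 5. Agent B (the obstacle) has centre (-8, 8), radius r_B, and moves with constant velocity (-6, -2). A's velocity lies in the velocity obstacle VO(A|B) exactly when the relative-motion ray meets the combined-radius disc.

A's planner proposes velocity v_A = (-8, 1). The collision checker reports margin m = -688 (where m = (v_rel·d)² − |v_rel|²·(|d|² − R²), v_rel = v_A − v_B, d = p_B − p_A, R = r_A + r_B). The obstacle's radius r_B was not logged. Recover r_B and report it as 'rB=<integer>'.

m = -688
d = (-12, 1);  v_rel = (-2, 3),  |v_rel|² = 13
v_rel×d = (-2)·(1) − (3)·(-12) = 34
since m = R²·13 − 34²:  R² = (1156 + -688) / 13 = 36
R = √36 = 6  ⇒  r_B = 6 − 5 = 1

rB=1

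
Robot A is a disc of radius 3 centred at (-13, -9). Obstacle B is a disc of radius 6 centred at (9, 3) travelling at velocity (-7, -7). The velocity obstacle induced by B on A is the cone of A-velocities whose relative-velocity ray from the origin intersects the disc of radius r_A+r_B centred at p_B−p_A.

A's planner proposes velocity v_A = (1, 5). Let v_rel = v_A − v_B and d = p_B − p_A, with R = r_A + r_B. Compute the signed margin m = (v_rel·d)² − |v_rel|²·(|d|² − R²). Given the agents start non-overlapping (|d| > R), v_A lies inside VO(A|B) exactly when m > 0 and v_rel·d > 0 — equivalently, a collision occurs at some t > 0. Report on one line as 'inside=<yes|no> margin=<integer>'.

d = (22, 12),  |d|² = 628;  R = 3+6 = 9,  c = 628−9² = 547
v_rel = (8, 12),  |v_rel|² = 208;  v_rel·d = (8)·(22) + (12)·(12) = 320
208·t² − 640·t + 547 = 0  ⇒  m = 320² − 208·547 = -11376
m = -11376 < 0,  v_rel·d = 320 > 0  ⇒  outside

inside=no margin=-11376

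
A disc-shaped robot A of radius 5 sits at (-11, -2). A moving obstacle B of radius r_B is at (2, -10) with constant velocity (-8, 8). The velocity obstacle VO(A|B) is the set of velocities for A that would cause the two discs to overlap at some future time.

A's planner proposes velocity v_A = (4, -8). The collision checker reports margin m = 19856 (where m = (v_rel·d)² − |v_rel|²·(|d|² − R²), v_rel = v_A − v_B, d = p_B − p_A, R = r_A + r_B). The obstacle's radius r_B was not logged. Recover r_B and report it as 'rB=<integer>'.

m = 19856
d = (13, -8);  v_rel = (12, -16),  |v_rel|² = 400
v_rel×d = (12)·(-8) − (-16)·(13) = 112
since m = R²·400 − 112²:  R² = (12544 + 19856) / 400 = 81
R = √81 = 9  ⇒  r_B = 9 − 5 = 4

rB=4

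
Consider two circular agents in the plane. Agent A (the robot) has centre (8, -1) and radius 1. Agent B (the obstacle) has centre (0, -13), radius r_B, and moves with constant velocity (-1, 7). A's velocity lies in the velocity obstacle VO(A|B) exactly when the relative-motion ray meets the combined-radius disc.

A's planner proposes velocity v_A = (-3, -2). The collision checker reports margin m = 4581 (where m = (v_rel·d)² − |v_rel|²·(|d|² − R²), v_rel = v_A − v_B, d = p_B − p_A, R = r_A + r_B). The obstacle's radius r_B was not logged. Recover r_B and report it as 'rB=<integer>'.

m = 4581
d = (-8, -12);  v_rel = (-2, -9),  |v_rel|² = 85
v_rel×d = (-2)·(-12) − (-9)·(-8) = -48
since m = R²·85 − (-48)²:  R² = (2304 + 4581) / 85 = 81
R = √81 = 9  ⇒  r_B = 9 − 1 = 8

rB=8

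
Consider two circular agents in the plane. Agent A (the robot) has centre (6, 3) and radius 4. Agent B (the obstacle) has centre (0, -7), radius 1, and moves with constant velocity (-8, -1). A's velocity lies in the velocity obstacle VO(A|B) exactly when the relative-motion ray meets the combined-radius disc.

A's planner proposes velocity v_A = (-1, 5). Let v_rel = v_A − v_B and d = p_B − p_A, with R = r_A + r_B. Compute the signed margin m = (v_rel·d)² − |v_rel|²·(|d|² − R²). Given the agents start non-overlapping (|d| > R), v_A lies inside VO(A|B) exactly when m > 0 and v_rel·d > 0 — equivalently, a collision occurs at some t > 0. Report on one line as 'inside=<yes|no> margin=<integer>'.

d = (-6, -10),  |d|² = 136;  R = 4+1 = 5,  c = 136−5² = 111
v_rel = (7, 6),  |v_rel|² = 85;  v_rel·d = (7)·(-6) + (6)·(-10) = -102
85·t² + 204·t + 111 = 0  ⇒  m = (-102)² − 85·111 = 969
m = 969 > 0,  v_rel·d = -102 < 0  ⇒  outside

inside=no margin=969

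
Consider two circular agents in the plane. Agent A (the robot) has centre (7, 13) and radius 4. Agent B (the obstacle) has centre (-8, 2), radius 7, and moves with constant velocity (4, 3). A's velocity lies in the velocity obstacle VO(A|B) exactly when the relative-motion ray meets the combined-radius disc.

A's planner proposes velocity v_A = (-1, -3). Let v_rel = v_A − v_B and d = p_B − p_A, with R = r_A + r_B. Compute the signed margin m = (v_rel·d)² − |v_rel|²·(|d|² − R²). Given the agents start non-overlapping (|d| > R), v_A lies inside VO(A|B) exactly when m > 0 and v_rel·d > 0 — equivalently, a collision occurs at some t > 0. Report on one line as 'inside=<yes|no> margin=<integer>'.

d = (-15, -11),  |d|² = 346;  R = 4+7 = 11,  c = 346−11² = 225
v_rel = (-5, -6),  |v_rel|² = 61;  v_rel·d = (-5)·(-15) + (-6)·(-11) = 141
61·t² − 282·t + 225 = 0  ⇒  m = 141² − 61·225 = 6156
m = 6156 > 0,  v_rel·d = 141 > 0  ⇒  inside

inside=yes margin=6156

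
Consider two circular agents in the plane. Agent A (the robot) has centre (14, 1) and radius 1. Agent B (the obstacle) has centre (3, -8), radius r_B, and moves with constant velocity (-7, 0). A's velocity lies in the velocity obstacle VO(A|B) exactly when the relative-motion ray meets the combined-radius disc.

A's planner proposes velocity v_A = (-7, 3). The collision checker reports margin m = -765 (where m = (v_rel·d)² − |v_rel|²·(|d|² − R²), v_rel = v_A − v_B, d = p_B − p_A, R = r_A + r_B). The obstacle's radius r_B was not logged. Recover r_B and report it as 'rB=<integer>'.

m = -765
d = (-11, -9);  v_rel = (0, 3),  |v_rel|² = 9
v_rel×d = (0)·(-9) − (3)·(-11) = 33
since m = R²·9 − 33²:  R² = (1089 + -765) / 9 = 36
R = √36 = 6  ⇒  r_B = 6 − 1 = 5

rB=5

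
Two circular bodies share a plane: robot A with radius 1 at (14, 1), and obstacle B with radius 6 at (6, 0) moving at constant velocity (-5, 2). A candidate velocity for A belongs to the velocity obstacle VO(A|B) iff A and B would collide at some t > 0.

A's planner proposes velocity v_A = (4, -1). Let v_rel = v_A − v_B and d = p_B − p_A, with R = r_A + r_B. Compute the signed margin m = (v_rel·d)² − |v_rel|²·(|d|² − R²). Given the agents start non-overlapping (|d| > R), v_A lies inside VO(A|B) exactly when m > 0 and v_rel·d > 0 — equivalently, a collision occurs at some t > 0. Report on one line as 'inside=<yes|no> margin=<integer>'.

d = (-8, -1),  |d|² = 65;  R = 1+6 = 7,  c = 65−7² = 16
v_rel = (9, -3),  |v_rel|² = 90;  v_rel·d = (9)·(-8) + (-3)·(-1) = -69
90·t² + 138·t + 16 = 0  ⇒  m = (-69)² − 90·16 = 3321
m = 3321 > 0,  v_rel·d = -69 < 0  ⇒  outside

inside=no margin=3321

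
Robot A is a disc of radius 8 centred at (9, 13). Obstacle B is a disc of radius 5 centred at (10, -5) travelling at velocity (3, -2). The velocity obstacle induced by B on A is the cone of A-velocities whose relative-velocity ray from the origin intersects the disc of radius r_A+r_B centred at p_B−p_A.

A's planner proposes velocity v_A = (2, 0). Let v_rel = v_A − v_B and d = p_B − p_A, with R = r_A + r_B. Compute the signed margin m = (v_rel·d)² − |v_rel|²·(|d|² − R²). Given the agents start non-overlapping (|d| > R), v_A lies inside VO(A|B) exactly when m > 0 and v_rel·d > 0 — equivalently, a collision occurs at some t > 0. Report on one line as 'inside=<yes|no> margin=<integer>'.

d = (1, -18),  |d|² = 325;  R = 8+5 = 13,  c = 325−13² = 156
v_rel = (-1, 2),  |v_rel|² = 5;  v_rel·d = (-1)·(1) + (2)·(-18) = -37
5·t² + 74·t + 156 = 0  ⇒  m = (-37)² − 5·156 = 589
m = 589 > 0,  v_rel·d = -37 < 0  ⇒  outside

inside=no margin=589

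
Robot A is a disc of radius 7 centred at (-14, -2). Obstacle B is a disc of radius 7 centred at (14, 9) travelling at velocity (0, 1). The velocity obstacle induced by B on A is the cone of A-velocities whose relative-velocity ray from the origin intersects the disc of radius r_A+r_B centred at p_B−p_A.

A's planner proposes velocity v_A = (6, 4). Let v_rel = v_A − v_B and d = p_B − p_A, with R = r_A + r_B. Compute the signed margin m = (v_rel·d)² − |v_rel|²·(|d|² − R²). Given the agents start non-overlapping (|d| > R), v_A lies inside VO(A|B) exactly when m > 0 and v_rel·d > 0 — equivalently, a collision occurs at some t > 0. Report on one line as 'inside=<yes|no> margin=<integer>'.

d = (28, 11),  |d|² = 905;  R = 7+7 = 14,  c = 905−14² = 709
v_rel = (6, 3),  |v_rel|² = 45;  v_rel·d = (6)·(28) + (3)·(11) = 201
45·t² − 402·t + 709 = 0  ⇒  m = 201² − 45·709 = 8496
m = 8496 > 0,  v_rel·d = 201 > 0  ⇒  inside

inside=yes margin=8496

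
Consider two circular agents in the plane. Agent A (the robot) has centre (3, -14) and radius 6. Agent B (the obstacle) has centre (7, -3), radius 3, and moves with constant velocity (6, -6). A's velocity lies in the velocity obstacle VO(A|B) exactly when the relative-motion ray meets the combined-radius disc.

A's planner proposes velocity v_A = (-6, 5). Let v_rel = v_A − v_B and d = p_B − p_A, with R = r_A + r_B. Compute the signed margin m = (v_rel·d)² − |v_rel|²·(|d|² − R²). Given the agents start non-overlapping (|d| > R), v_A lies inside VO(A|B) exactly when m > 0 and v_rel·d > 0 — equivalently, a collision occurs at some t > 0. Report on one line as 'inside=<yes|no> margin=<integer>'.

d = (4, 11),  |d|² = 137;  R = 6+3 = 9,  c = 137−9² = 56
v_rel = (-12, 11),  |v_rel|² = 265;  v_rel·d = (-12)·(4) + (11)·(11) = 73
265·t² − 146·t + 56 = 0  ⇒  m = 73² − 265·56 = -9511
m = -9511 < 0,  v_rel·d = 73 > 0  ⇒  outside

inside=no margin=-9511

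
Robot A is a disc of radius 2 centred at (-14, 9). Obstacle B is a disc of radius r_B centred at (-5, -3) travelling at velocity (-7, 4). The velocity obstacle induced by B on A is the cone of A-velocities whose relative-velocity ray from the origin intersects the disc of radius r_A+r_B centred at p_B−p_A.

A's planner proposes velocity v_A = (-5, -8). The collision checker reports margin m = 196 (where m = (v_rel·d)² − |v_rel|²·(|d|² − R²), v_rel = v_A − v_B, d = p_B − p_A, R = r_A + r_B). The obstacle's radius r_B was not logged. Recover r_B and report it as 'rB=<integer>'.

m = 196
d = (9, -12);  v_rel = (2, -12),  |v_rel|² = 148
v_rel×d = (2)·(-12) − (-12)·(9) = 84
since m = R²·148 − 84²:  R² = (7056 + 196) / 148 = 49
R = √49 = 7  ⇒  r_B = 7 − 2 = 5

rB=5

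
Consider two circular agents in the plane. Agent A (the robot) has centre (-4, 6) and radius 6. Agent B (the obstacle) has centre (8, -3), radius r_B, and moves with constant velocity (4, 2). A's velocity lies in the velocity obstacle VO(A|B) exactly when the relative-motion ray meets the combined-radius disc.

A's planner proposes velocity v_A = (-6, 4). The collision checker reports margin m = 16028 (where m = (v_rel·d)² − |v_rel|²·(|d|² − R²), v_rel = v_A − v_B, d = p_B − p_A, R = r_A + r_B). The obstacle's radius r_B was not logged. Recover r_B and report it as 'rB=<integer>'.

m = 16028
d = (12, -9);  v_rel = (-10, 2),  |v_rel|² = 104
v_rel×d = (-10)·(-9) − (2)·(12) = 66
since m = R²·104 − 66²:  R² = (4356 + 16028) / 104 = 196
R = √196 = 14  ⇒  r_B = 14 − 6 = 8

rB=8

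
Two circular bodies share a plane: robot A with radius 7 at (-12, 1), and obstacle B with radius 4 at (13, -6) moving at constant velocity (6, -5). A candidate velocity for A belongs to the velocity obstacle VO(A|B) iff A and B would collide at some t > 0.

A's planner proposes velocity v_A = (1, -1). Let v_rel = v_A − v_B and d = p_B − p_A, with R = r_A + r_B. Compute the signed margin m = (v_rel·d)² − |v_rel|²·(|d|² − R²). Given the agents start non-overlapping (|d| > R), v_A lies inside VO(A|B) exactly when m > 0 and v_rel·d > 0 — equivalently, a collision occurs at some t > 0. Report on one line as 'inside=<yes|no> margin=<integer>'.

d = (25, -7),  |d|² = 674;  R = 7+4 = 11,  c = 674−11² = 553
v_rel = (-5, 4),  |v_rel|² = 41;  v_rel·d = (-5)·(25) + (4)·(-7) = -153
41·t² + 306·t + 553 = 0  ⇒  m = (-153)² − 41·553 = 736
m = 736 > 0,  v_rel·d = -153 < 0  ⇒  outside

inside=no margin=736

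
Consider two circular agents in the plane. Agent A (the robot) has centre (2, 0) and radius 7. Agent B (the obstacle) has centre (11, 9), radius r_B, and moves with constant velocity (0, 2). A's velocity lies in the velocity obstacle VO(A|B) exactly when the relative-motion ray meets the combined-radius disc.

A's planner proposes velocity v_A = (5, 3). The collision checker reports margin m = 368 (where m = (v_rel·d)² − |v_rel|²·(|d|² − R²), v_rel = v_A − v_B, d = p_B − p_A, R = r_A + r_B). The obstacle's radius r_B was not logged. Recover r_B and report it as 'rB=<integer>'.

m = 368
d = (9, 9);  v_rel = (5, 1),  |v_rel|² = 26
v_rel×d = (5)·(9) − (1)·(9) = 36
since m = R²·26 − 36²:  R² = (1296 + 368) / 26 = 64
R = √64 = 8  ⇒  r_B = 8 − 7 = 1

rB=1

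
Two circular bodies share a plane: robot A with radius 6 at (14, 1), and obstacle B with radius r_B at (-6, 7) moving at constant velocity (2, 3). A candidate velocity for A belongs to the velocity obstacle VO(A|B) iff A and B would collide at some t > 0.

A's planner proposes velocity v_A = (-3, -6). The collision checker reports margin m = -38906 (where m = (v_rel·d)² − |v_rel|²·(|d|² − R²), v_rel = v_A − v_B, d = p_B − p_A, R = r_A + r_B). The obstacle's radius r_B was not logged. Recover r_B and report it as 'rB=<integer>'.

m = -38906
d = (-20, 6);  v_rel = (-5, -9),  |v_rel|² = 106
v_rel×d = (-5)·(6) − (-9)·(-20) = -210
since m = R²·106 − (-210)²:  R² = (44100 + -38906) / 106 = 49
R = √49 = 7  ⇒  r_B = 7 − 6 = 1

rB=1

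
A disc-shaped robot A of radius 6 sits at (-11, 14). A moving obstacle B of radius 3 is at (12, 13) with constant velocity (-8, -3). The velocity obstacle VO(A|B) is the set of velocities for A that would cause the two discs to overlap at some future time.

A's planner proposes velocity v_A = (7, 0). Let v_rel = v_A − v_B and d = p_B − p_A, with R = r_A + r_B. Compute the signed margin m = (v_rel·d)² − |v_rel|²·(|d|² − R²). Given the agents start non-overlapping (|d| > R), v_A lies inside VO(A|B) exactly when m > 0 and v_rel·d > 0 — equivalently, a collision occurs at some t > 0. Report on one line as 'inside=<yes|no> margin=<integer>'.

d = (23, -1),  |d|² = 530;  R = 6+3 = 9,  c = 530−9² = 449
v_rel = (15, 3),  |v_rel|² = 234;  v_rel·d = (15)·(23) + (3)·(-1) = 342
234·t² − 684·t + 449 = 0  ⇒  m = 342² − 234·449 = 11898
m = 11898 > 0,  v_rel·d = 342 > 0  ⇒  inside

inside=yes margin=11898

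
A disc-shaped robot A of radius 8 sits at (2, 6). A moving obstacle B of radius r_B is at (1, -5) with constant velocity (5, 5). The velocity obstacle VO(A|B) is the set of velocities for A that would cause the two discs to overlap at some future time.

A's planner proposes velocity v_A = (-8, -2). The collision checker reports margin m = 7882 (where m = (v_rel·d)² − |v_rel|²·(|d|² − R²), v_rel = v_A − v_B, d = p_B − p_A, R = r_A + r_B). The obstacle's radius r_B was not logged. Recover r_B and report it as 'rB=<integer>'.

m = 7882
d = (-1, -11);  v_rel = (-13, -7),  |v_rel|² = 218
v_rel×d = (-13)·(-11) − (-7)·(-1) = 136
since m = R²·218 − 136²:  R² = (18496 + 7882) / 218 = 121
R = √121 = 11  ⇒  r_B = 11 − 8 = 3

rB=3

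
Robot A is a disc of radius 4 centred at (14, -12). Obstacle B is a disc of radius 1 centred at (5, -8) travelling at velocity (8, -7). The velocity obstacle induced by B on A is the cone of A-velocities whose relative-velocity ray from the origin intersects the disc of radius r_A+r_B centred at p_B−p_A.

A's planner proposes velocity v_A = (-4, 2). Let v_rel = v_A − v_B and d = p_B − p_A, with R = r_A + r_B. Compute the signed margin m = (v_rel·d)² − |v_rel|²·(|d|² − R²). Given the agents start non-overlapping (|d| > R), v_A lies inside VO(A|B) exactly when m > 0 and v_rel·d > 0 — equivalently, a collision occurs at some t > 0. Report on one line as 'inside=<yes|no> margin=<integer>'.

d = (-9, 4),  |d|² = 97;  R = 4+1 = 5,  c = 97−5² = 72
v_rel = (-12, 9),  |v_rel|² = 225;  v_rel·d = (-12)·(-9) + (9)·(4) = 144
225·t² − 288·t + 72 = 0  ⇒  m = 144² − 225·72 = 4536
m = 4536 > 0,  v_rel·d = 144 > 0  ⇒  inside

inside=yes margin=4536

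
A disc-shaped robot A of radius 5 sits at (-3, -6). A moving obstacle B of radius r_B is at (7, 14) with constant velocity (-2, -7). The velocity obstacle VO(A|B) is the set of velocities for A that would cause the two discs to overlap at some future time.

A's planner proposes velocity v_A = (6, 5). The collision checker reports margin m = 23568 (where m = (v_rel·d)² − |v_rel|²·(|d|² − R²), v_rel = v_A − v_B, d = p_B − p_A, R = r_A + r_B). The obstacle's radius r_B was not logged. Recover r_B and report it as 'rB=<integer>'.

m = 23568
d = (10, 20);  v_rel = (8, 12),  |v_rel|² = 208
v_rel×d = (8)·(20) − (12)·(10) = 40
since m = R²·208 − 40²:  R² = (1600 + 23568) / 208 = 121
R = √121 = 11  ⇒  r_B = 11 − 5 = 6

rB=6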